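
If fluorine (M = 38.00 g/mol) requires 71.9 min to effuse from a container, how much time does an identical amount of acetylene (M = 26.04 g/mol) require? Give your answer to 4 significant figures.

59.52 min

From Graham's law, t_C₂H₂/t_F₂ = √(M_C₂H₂/M_F₂) = √(26.04/38.00) = √0.6853 = 0.8278.
So the time for C₂H₂ is 71.9 × 0.8278 = 59.52 min.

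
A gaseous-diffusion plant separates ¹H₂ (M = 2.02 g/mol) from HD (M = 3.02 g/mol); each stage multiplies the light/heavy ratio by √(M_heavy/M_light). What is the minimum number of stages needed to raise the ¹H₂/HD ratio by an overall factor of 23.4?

16

Per stage α = (3.02/2.02)^(1/2) = 1.49505^0.5, giving ln α = 0.2011.
Need α^N ≥ 23.4 ⇒ N ≥ ln(23.4) / ln α = 3.153 / 0.2011 = 15.68.
Rounding up, N = 16 stages.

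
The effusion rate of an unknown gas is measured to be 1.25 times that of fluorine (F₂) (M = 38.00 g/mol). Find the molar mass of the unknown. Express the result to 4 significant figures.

24.32 g/mol

Using Graham's law: rate_X/rate_F₂ = √(M_F₂/M_X).
1.25 = √(38.00/M_X)
M_X = 38.00 / 1.25² = 38.00 / 1.562 = 24.32 g/mol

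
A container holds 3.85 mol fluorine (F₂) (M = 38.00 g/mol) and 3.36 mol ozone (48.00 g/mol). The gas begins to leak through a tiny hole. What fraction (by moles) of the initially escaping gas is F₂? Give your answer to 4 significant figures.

0.5629

Rate_i ∝ x_i/√M_i (Graham's law weighted by mole fraction), so the effusate composition follows n_i/√M_i.
Mole fraction of F₂ in the effusate = (n_F₂/√M_F₂) / (n_F₂/√M_F₂ + n_O₃/√M_O₃)
= (3.85/√38.00) / (3.85/√38.00 + 3.36/√48.00) = 0.6246/(0.6246 + 0.4850) = 0.5629.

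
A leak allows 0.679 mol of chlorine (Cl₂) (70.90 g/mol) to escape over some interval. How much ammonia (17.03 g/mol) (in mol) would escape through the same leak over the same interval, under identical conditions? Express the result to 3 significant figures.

Graham's law gives rate_NH₃/rate_Cl₂ = √(M_Cl₂/M_NH₃) = √(70.90/17.03) = √4.163 = 2.040.
So the amount for NH₃ is 0.679 × 2.040 = 1.39 mol.

1.39 mol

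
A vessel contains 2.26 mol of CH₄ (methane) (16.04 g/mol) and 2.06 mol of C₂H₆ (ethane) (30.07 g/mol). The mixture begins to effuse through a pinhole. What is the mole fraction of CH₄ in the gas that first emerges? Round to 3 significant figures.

Effusion rate of each component ∝ n_i/√M_i (partial pressure × 1/√M).
Mole fraction of CH₄ in the effusate = (n_CH₄/√M_CH₄) / (n_CH₄/√M_CH₄ + n_C₂H₆/√M_C₂H₆)
= (2.26/√16.04) / (2.26/√16.04 + 2.06/√30.07) = 0.5643/(0.5643 + 0.3757) = 0.600.

0.600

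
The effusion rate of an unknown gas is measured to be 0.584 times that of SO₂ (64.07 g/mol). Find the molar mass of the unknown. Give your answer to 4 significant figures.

Graham's law gives rate_X/rate_SO₂ = √(M_SO₂/M_X).
0.584 = √(64.07/M_X)
M_X = 64.07 / 0.584² = 64.07 / 0.3411 = 187.9 g/mol

187.9 g/mol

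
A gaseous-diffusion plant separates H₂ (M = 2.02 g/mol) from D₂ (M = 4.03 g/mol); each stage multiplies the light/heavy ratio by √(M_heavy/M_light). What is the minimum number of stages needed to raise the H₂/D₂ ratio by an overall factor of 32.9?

With α = √(4.03/2.02) per stage, ln α = ½ ln(1.99505) = 0.3453.
Need α^N ≥ 32.9 ⇒ N ≥ ln(32.9) / ln α = 3.493 / 0.3453 = 10.12.
Rounding up, N = 11 stages.

11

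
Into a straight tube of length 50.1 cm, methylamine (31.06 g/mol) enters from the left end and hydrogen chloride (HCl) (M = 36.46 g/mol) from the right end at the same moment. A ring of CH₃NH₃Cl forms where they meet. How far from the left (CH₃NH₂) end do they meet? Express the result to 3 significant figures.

26.1 cm

In equal time, each gas travels a distance ∝ its rate ∝ 1/√M, so d_CH₃NH₂/d_HCl = √(M_HCl/M_CH₃NH₂) = √(36.46/31.06) = 1.083.
With d_CH₃NH₂ + d_HCl = 50.1 cm, d_HCl = 50.1/(1 + 1.083) = 24.05 cm.
d_CH₃NH₂ = 50.1 − 24.05 = 26.1 cm.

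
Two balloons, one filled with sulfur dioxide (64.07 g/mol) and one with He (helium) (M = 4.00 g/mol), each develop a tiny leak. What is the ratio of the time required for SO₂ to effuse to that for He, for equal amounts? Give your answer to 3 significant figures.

4.00

From Graham's law, t_SO₂/t_He = √(M_SO₂/M_He) = √(64.07/4.00) = √16.02 = 4.00.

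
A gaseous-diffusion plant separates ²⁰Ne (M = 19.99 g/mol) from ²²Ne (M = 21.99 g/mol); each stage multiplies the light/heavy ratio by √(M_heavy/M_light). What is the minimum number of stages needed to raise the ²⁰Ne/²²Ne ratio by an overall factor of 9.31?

47

Single-stage factor α = √(21.99/19.99), so ln α = ½ ln(1.10005) = 0.04768.
Need α^N ≥ 9.31 ⇒ N ≥ ln(9.31) / ln α = 2.231 / 0.04768 = 46.80.
Minimum whole number of stages: N = 47.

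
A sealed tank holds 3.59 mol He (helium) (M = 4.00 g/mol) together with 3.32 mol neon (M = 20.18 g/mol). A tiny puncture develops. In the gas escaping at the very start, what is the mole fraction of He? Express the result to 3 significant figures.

0.708

The effusion rate of species i is ∝ p_i/√M_i ∝ n_i/√M_i.
So x_He in the escaping gas = (n_He/√M_He) / Σ(n_i/√M_i)
= (3.59/√4.00) / (3.59/√4.00 + 3.32/√20.18) = 1.795/(1.795 + 0.7391) = 0.708.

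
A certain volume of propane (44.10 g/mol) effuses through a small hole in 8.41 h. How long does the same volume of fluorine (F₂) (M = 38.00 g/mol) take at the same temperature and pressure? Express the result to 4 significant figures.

Using Graham's law: t_F₂/t_C₃H₈ = √(M_F₂/M_C₃H₈) = √(38.00/44.10) = √0.8617 = 0.9283.
So the time for F₂ is 8.41 × 0.9283 = 7.807 h.

7.807 h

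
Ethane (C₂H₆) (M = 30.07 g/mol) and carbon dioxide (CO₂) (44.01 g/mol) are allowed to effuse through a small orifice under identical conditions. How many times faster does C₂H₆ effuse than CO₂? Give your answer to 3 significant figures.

Graham's law gives rate_C₂H₆/rate_CO₂ = √(M_CO₂/M_C₂H₆) = √(44.01/30.07) = √1.464 = 1.21.

1.21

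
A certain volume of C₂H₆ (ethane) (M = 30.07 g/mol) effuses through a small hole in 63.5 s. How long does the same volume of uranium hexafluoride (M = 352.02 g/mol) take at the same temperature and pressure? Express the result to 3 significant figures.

217 s

From Graham's law, t_UF₆/t_C₂H₆ = √(M_UF₆/M_C₂H₆) = √(352.02/30.07) = √11.71 = 3.422.
So the time for UF₆ is 63.5 × 3.422 = 217 s.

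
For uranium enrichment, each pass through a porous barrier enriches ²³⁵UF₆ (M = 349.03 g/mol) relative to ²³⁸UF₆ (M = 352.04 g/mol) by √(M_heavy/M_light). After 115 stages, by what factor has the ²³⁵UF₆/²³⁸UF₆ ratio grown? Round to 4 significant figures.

1.638

Each stage multiplies the ratio by α = √(352.04/349.03), so after 115 stages the overall factor is α^115 = (352.04/349.03)^(115/2).
= 1.00862^(115/2) = 1.638.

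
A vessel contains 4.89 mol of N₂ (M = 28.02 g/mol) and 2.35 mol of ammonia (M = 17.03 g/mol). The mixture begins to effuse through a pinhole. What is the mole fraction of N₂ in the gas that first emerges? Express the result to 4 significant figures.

Effusion rate of each component ∝ n_i/√M_i (partial pressure × 1/√M).
x_N₂(eff) = (n_N₂/√M_N₂) / (n_N₂/√M_N₂ + n_NH₃/√M_NH₃)
= (4.89/√28.02) / (4.89/√28.02 + 2.35/√17.03) = 0.9238/(0.9238 + 0.5695) = 0.6186.

0.6186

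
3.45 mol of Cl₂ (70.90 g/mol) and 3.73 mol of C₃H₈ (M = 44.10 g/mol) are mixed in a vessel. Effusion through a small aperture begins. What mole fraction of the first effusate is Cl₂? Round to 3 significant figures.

0.422

Each component's effusion rate ∝ (its partial pressure)·(1/√M) ∝ n_i/√M_i.
x_Cl₂(eff) = (n_Cl₂/√M_Cl₂) / (n_Cl₂/√M_Cl₂ + n_C₃H₈/√M_C₃H₈)
= (3.45/√70.90) / (3.45/√70.90 + 3.73/√44.10) = 0.4097/(0.4097 + 0.5617) = 0.422.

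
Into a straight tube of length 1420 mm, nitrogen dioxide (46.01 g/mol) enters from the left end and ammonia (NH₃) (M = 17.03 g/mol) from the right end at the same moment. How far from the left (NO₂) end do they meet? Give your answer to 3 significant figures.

In equal time, each gas travels a distance ∝ its rate ∝ 1/√M, so d_NO₂/d_NH₃ = √(M_NH₃/M_NO₂) = √(17.03/46.01) = 0.6084.
With d_NO₂ + d_NH₃ = 1420 mm, d_NH₃ = 1420/(1 + 0.6084) = 882.9 mm.
d_NO₂ = 1420 − 882.9 = 537 mm.

537 mm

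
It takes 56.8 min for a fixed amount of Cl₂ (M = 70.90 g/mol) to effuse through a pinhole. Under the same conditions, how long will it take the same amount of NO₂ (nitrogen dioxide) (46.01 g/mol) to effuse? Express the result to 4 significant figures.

45.76 min

Graham's law gives t_NO₂/t_Cl₂ = √(M_NO₂/M_Cl₂) = √(46.01/70.90) = √0.6489 = 0.8056.
So the time for NO₂ is 56.8 × 0.8056 = 45.76 min.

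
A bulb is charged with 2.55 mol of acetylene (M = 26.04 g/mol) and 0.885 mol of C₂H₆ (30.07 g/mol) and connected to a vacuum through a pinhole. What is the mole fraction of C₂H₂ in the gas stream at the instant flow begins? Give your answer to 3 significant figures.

0.756

The effusion rate of species i is ∝ p_i/√M_i ∝ n_i/√M_i.
So x_C₂H₂ in the escaping gas = (n_C₂H₂/√M_C₂H₂) / Σ(n_i/√M_i)
= (2.55/√26.04) / (2.55/√26.04 + 0.885/√30.07) = 0.4997/(0.4997 + 0.1614) = 0.756.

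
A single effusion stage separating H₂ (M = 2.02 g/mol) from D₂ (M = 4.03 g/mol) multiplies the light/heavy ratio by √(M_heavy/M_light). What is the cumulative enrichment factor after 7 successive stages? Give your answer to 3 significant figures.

The single-stage factor is √(M_heavy/M_light), so 7 stages give [√(4.03/2.02)]^7 = (4.03/2.02)^(7/2).
= 1.99505^(7/2) = 11.2.

11.2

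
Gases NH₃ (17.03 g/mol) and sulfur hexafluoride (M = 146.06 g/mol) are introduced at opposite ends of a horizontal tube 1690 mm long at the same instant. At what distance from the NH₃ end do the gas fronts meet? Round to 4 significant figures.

1260 mm

In equal time, each gas travels a distance ∝ its rate ∝ 1/√M, so d_NH₃/d_SF₆ = √(M_SF₆/M_NH₃) = √(146.06/17.03) = 2.929.
With d_NH₃ + d_SF₆ = 1690 mm, d_SF₆ = 1690/(1 + 2.929) = 430.2 mm.
d_NH₃ = 1690 − 430.2 = 1260 mm.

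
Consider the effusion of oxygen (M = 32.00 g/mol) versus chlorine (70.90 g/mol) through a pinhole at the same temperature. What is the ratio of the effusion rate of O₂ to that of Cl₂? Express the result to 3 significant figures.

1.49

By Graham's law, rate_O₂/rate_Cl₂ = √(M_Cl₂/M_O₂) = √(70.90/32.00) = √2.216 = 1.49.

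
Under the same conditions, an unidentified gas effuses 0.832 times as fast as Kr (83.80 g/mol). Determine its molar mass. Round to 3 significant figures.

From Graham's law, rate_X/rate_Kr = √(M_Kr/M_X).
0.832 = √(83.80/M_X)
M_X = 83.80 / 0.832² = 83.80 / 0.6922 = 121 g/mol

121 g/mol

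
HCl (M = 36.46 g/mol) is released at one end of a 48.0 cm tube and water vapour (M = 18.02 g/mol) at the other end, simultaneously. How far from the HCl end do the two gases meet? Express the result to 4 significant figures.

In equal time, each gas travels a distance ∝ its rate ∝ 1/√M, so d_HCl/d_H₂O = √(M_H₂O/M_HCl) = √(18.02/36.46) = 0.7030.
With d_HCl + d_H₂O = 48.0 cm, d_H₂O = 48.0/(1 + 0.7030) = 28.19 cm.
d_HCl = 48.0 − 28.19 = 19.81 cm.

19.81 cm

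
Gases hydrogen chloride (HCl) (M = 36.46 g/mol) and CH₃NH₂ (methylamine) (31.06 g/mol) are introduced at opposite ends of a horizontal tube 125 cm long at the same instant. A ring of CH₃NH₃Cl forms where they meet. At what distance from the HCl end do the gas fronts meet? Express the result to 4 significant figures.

60.00 cm

In equal time, each gas travels a distance ∝ its rate ∝ 1/√M, so d_HCl/d_CH₃NH₂ = √(M_CH₃NH₂/M_HCl) = √(31.06/36.46) = 0.9230.
With d_HCl + d_CH₃NH₂ = 125 cm, d_CH₃NH₂ = 125/(1 + 0.9230) = 65.00 cm.
d_HCl = 125 − 65.00 = 60.00 cm.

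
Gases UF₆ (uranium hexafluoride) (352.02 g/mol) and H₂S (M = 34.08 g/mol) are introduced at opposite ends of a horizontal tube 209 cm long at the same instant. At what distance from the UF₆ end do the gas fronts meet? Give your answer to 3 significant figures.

The fronts meet when d_UF₆ + d_H₂S = L with d_UF₆/d_H₂S = √(M_H₂S/M_UF₆) (Graham's law). Here √(M_H₂S/M_UF₆) = √(34.08/352.02) = 0.3111.
With d_UF₆ + d_H₂S = 209 cm, d_H₂S = 209/(1 + 0.3111) = 159.4 cm.
d_UF₆ = 209 − 159.4 = 49.6 cm.

49.6 cm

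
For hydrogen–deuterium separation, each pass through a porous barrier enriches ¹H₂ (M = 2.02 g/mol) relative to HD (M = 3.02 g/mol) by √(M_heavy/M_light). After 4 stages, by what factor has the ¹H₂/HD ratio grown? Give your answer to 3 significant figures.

2.24

The single-stage factor is √(M_heavy/M_light), so 4 stages give [√(3.02/2.02)]^4 = (3.02/2.02)^(4/2).
= 1.49505^2 = 2.24.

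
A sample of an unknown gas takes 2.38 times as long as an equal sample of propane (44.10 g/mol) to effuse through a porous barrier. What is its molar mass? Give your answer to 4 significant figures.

249.8 g/mol

Graham's law gives t_X/t_C₃H₈ = √(M_X/M_C₃H₈).
2.38 = √(M_X/44.10)
M_X = 44.10 × 2.38² = 44.10 × 5.664 = 249.8 g/mol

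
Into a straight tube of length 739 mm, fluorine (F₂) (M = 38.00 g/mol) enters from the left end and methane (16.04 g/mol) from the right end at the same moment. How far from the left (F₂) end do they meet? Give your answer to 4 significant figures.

Distances travelled in equal time are proportional to diffusion rates, so d_F₂/d_CH₄ = √(M_CH₄/M_F₂) = √(16.04/38.00) = 0.6497.
With d_F₂ + d_CH₄ = 739 mm, d_CH₄ = 739/(1 + 0.6497) = 448.0 mm.
d_F₂ = 739 − 448.0 = 291.0 mm.

291.0 mm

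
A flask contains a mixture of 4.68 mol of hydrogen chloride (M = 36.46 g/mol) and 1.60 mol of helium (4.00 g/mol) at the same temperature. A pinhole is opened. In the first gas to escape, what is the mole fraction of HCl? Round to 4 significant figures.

Each component's effusion rate ∝ (its partial pressure)·(1/√M) ∝ n_i/√M_i.
Mole fraction of HCl in the effusate = (n_HCl/√M_HCl) / (n_HCl/√M_HCl + n_He/√M_He)
= (4.68/√36.46) / (4.68/√36.46 + 1.60/√4.00) = 0.7751/(0.7751 + 0.8000) = 0.4921.

0.4921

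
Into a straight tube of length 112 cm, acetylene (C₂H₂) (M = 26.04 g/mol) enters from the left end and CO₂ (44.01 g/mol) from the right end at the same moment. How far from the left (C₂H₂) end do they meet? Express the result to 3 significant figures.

Graham's law gives d_C₂H₂/d_CO₂ = rate_C₂H₂/rate_CO₂ = √(M_CO₂/M_C₂H₂) = √(44.01/26.04) = 1.300.
With d_C₂H₂ + d_CO₂ = 112 cm, d_CO₂ = 112/(1 + 1.300) = 48.69 cm.
d_C₂H₂ = 112 − 48.69 = 63.3 cm.

63.3 cm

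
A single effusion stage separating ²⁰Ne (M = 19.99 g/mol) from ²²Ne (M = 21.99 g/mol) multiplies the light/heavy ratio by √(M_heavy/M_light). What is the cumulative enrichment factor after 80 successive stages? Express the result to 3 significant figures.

Overall factor = α^80 with α = √(21.99/19.99), i.e. (21.99/19.99)^(80/2).
= 1.10005^40 = 45.3.

45.3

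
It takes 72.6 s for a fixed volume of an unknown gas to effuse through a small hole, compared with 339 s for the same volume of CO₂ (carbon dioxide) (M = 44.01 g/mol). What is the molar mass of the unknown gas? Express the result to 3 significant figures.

2.02 g/mol

Using Graham's law: t_X/t_CO₂ = √(M_X/M_CO₂).
72.6/339 = 0.2142 = √(M_X/44.01)
M_X = 44.01 × 0.2142² = 44.01 × 0.04586 = 2.02 g/mol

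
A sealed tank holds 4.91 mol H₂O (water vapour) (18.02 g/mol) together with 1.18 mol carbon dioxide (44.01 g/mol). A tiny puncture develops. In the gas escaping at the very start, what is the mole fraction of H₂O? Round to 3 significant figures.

Each component's effusion rate ∝ (its partial pressure)·(1/√M) ∝ n_i/√M_i.
So x_H₂O in the escaping gas = (n_H₂O/√M_H₂O) / Σ(n_i/√M_i)
= (4.91/√18.02) / (4.91/√18.02 + 1.18/√44.01) = 1.157/(1.157 + 0.1779) = 0.867.

0.867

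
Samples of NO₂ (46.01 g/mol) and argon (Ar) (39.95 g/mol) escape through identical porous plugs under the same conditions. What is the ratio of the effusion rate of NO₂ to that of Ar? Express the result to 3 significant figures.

Graham's law gives rate_NO₂/rate_Ar = √(M_Ar/M_NO₂) = √(39.95/46.01) = √0.8683 = 0.932.

0.932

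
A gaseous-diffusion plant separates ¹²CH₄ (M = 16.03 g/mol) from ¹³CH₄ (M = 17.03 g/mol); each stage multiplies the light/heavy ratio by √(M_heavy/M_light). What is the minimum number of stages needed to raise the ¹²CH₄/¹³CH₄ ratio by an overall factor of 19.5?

99

Single-stage factor α = √(17.03/16.03), so ln α = ½ ln(1.06238) = 0.03026.
Need α^N ≥ 19.5 ⇒ N ≥ ln(19.5) / ln α = 2.970 / 0.03026 = 98.17.
So at least 99 stages are needed.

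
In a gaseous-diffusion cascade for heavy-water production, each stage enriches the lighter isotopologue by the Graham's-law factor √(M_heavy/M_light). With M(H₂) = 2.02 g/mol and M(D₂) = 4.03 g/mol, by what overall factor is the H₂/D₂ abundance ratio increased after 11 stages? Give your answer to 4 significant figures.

44.64

The single-stage factor is √(M_heavy/M_light), so 11 stages give [√(4.03/2.02)]^11 = (4.03/2.02)^(11/2).
= 1.99505^(11/2) = 44.64.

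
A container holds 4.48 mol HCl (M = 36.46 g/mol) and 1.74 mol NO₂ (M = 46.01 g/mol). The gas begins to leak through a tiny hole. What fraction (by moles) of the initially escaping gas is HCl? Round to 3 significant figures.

Effusion rate of each component ∝ n_i/√M_i (partial pressure × 1/√M).
Mole fraction of HCl in the effusate = (n_HCl/√M_HCl) / (n_HCl/√M_HCl + n_NO₂/√M_NO₂)
= (4.48/√36.46) / (4.48/√36.46 + 1.74/√46.01) = 0.7419/(0.7419 + 0.2565) = 0.743.

0.743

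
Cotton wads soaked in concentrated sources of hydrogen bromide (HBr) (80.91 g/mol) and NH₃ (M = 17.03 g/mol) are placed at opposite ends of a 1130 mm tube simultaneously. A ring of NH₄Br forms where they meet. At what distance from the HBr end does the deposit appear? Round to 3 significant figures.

The fronts meet when d_HBr + d_NH₃ = L with d_HBr/d_NH₃ = √(M_NH₃/M_HBr) (Graham's law). Here √(M_NH₃/M_HBr) = √(17.03/80.91) = 0.4588.
With d_HBr + d_NH₃ = 1130 mm, d_NH₃ = 1130/(1 + 0.4588) = 774.6 mm.
d_HBr = 1130 − 774.6 = 355 mm.

355 mm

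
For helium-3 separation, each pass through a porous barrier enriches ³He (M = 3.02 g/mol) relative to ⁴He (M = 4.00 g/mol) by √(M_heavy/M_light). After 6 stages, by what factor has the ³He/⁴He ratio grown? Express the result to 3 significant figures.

2.32

The single-stage factor is √(M_heavy/M_light), so 6 stages give [√(4.00/3.02)]^6 = (4.00/3.02)^(6/2).
= 1.32450^3 = 2.32.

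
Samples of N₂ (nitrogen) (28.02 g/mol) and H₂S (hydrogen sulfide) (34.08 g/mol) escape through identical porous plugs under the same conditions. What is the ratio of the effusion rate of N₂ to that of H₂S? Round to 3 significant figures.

1.10

Using Graham's law: rate_N₂/rate_H₂S = √(M_H₂S/M_N₂) = √(34.08/28.02) = √1.216 = 1.10.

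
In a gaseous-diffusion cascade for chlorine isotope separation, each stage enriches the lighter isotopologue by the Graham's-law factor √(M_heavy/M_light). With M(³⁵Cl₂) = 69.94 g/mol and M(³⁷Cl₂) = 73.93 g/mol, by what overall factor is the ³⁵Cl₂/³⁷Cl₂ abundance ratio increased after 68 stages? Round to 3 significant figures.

Each stage multiplies the ratio by α = √(73.93/69.94), so after 68 stages the overall factor is α^68 = (73.93/69.94)^(68/2).
= 1.05705^34 = 6.60.

6.60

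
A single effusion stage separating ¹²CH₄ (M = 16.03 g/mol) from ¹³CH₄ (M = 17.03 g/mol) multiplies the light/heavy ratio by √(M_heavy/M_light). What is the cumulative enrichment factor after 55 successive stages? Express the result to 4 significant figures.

Overall factor = α^55 with α = √(17.03/16.03), i.e. (17.03/16.03)^(55/2).
= 1.06238^(55/2) = 5.281.

5.281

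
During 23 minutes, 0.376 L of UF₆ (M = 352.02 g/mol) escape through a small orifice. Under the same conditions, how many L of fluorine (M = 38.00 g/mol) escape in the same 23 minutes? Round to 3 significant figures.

1.14 L

Since effusion rate ∝ 1/√M, rate_F₂/rate_UF₆ = √(M_UF₆/M_F₂) = √(352.02/38.00) = √9.264 = 3.044.
So the volume for F₂ is 0.376 × 3.044 = 1.14 L.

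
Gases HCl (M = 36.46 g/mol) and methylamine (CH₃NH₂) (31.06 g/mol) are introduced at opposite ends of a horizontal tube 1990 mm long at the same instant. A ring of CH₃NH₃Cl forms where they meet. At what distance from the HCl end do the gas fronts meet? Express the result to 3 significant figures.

The fronts meet when d_HCl + d_CH₃NH₂ = L with d_HCl/d_CH₃NH₂ = √(M_CH₃NH₂/M_HCl) (Graham's law). Here √(M_CH₃NH₂/M_HCl) = √(31.06/36.46) = 0.9230.
With d_HCl + d_CH₃NH₂ = 1990 mm, d_CH₃NH₂ = 1990/(1 + 0.9230) = 1035 mm.
d_HCl = 1990 − 1035 = 955 mm.

955 mm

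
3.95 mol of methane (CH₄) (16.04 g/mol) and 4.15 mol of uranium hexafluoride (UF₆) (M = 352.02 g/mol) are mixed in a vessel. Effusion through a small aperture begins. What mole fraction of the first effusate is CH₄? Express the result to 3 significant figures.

Rate_i ∝ x_i/√M_i (Graham's law weighted by mole fraction), so the effusate composition follows n_i/√M_i.
Mole fraction of CH₄ in the effusate = (n_CH₄/√M_CH₄) / (n_CH₄/√M_CH₄ + n_UF₆/√M_UF₆)
= (3.95/√16.04) / (3.95/√16.04 + 4.15/√352.02) = 0.9863/(0.9863 + 0.2212) = 0.817.

0.817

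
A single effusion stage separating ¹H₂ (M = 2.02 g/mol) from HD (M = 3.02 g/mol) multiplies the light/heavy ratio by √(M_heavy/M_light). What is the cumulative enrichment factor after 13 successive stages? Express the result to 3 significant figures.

13.7

Each stage multiplies the ratio by α = √(3.02/2.02), so after 13 stages the overall factor is α^13 = (3.02/2.02)^(13/2).
= 1.49505^(13/2) = 13.7.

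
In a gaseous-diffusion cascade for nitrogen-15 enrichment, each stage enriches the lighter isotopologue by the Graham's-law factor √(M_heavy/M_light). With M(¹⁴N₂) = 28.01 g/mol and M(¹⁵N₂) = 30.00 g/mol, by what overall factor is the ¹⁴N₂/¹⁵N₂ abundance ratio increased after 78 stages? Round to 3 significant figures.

The single-stage factor is √(M_heavy/M_light), so 78 stages give [√(30.00/28.01)]^78 = (30.00/28.01)^(78/2).
= 1.07105^39 = 14.5.

14.5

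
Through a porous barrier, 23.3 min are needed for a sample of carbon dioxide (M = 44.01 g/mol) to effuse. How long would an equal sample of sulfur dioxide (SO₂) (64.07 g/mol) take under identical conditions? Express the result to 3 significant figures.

28.1 min

Using Graham's law: t_SO₂/t_CO₂ = √(M_SO₂/M_CO₂) = √(64.07/44.01) = √1.456 = 1.207.
So the time for SO₂ is 23.3 × 1.207 = 28.1 min.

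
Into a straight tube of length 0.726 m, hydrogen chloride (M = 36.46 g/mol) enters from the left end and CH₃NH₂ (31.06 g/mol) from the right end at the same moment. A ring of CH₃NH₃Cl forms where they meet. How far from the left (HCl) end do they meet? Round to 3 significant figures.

Graham's law gives d_HCl/d_CH₃NH₂ = rate_HCl/rate_CH₃NH₂ = √(M_CH₃NH₂/M_HCl) = √(31.06/36.46) = 0.9230.
With d_HCl + d_CH₃NH₂ = 0.726 m, d_CH₃NH₂ = 0.726/(1 + 0.9230) = 0.3775 m.
d_HCl = 0.726 − 0.3775 = 0.348 m.

0.348 m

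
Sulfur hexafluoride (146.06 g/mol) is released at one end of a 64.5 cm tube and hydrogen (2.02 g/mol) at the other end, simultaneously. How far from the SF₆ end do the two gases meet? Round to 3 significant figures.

The fronts meet when d_SF₆ + d_H₂ = L with d_SF₆/d_H₂ = √(M_H₂/M_SF₆) (Graham's law). Here √(M_H₂/M_SF₆) = √(2.02/146.06) = 0.1176.
With d_SF₆ + d_H₂ = 64.5 cm, d_H₂ = 64.5/(1 + 0.1176) = 57.71 cm.
d_SF₆ = 64.5 − 57.71 = 6.79 cm.

6.79 cm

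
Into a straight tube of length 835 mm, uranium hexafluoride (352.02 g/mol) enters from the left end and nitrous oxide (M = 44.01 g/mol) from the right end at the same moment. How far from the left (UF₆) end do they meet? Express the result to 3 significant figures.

218 mm

The fronts meet when d_UF₆ + d_N₂O = L with d_UF₆/d_N₂O = √(M_N₂O/M_UF₆) (Graham's law). Here √(M_N₂O/M_UF₆) = √(44.01/352.02) = 0.3536.
With d_UF₆ + d_N₂O = 835 mm, d_N₂O = 835/(1 + 0.3536) = 616.9 mm.
d_UF₆ = 835 − 616.9 = 218 mm.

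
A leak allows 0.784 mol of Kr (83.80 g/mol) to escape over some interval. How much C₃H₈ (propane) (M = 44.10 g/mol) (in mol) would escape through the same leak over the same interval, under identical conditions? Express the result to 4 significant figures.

Graham's law gives rate_C₃H₈/rate_Kr = √(M_Kr/M_C₃H₈) = √(83.80/44.10) = √1.900 = 1.378.
So the amount for C₃H₈ is 0.784 × 1.378 = 1.081 mol.

1.081 mol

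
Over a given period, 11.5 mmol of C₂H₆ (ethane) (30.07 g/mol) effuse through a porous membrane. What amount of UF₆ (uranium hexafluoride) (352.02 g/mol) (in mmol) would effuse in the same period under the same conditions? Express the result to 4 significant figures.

Since effusion rate ∝ 1/√M, rate_UF₆/rate_C₂H₆ = √(M_C₂H₆/M_UF₆) = √(30.07/352.02) = √0.08542 = 0.2923.
So the amount for UF₆ is 11.5 × 0.2923 = 3.361 mmol.

3.361 mmol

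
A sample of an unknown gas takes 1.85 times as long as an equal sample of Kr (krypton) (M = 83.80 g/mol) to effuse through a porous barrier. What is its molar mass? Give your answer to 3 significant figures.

By Graham's law, t_X/t_Kr = √(M_X/M_Kr).
1.85 = √(M_X/83.80)
M_X = 83.80 × 1.85² = 83.80 × 3.423 = 287 g/mol

287 g/mol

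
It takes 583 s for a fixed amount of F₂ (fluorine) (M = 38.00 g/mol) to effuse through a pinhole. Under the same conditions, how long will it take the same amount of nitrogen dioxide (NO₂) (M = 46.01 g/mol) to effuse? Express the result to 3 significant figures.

From Graham's law, t_NO₂/t_F₂ = √(M_NO₂/M_F₂) = √(46.01/38.00) = √1.211 = 1.100.
So the time for NO₂ is 583 × 1.100 = 642 s.

642 s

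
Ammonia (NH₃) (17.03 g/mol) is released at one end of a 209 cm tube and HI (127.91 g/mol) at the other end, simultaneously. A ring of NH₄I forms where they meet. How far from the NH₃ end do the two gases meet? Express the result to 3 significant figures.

In equal time, each gas travels a distance ∝ its rate ∝ 1/√M, so d_NH₃/d_HI = √(M_HI/M_NH₃) = √(127.91/17.03) = 2.741.
With d_NH₃ + d_HI = 209 cm, d_HI = 209/(1 + 2.741) = 55.87 cm.
d_NH₃ = 209 − 55.87 = 153 cm.

153 cm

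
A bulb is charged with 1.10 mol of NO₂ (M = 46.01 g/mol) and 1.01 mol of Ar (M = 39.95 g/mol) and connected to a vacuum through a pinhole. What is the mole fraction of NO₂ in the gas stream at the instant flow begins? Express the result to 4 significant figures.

Each component's effusion rate ∝ (its partial pressure)·(1/√M) ∝ n_i/√M_i.
x_NO₂(eff) = (n_NO₂/√M_NO₂) / (n_NO₂/√M_NO₂ + n_Ar/√M_Ar)
= (1.10/√46.01) / (1.10/√46.01 + 1.01/√39.95) = 0.1622/(0.1622 + 0.1598) = 0.5037.

0.5037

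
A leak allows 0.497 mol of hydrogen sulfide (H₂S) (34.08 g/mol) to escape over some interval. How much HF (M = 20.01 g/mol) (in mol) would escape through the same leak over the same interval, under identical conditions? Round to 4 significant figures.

0.6486 mol

Graham's law gives rate_HF/rate_H₂S = √(M_H₂S/M_HF) = √(34.08/20.01) = √1.703 = 1.305.
So the amount for HF is 0.497 × 1.305 = 0.6486 mol.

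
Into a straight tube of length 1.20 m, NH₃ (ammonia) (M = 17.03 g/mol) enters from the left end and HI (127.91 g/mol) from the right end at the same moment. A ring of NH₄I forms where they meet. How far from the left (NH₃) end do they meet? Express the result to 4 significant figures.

In equal time, each gas travels a distance ∝ its rate ∝ 1/√M, so d_NH₃/d_HI = √(M_HI/M_NH₃) = √(127.91/17.03) = 2.741.
With d_NH₃ + d_HI = 1.20 m, d_HI = 1.20/(1 + 2.741) = 0.3208 m.
d_NH₃ = 1.20 − 0.3208 = 0.8792 m.

0.8792 m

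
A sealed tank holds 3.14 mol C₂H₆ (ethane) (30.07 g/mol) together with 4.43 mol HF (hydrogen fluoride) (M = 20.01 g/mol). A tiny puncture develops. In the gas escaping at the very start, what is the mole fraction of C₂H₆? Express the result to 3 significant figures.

0.366

Each component's effusion rate ∝ (its partial pressure)·(1/√M) ∝ n_i/√M_i.
So x_C₂H₆ in the escaping gas = (n_C₂H₆/√M_C₂H₆) / Σ(n_i/√M_i)
= (3.14/√30.07) / (3.14/√30.07 + 4.43/√20.01) = 0.5726/(0.5726 + 0.9903) = 0.366.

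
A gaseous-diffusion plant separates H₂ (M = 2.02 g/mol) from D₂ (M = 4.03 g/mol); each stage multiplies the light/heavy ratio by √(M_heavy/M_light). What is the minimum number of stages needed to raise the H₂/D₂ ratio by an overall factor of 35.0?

11

With α = √(4.03/2.02) per stage, ln α = ½ ln(1.99505) = 0.3453.
Need α^N ≥ 35.0 ⇒ N ≥ ln(35.0) / ln α = 3.555 / 0.3453 = 10.30.
So at least 11 stages are needed.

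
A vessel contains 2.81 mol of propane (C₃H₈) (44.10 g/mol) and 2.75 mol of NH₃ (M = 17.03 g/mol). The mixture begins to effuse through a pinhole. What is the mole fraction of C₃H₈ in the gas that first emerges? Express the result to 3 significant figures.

The effusion rate of species i is ∝ p_i/√M_i ∝ n_i/√M_i.
x_C₃H₈(eff) = (n_C₃H₈/√M_C₃H₈) / (n_C₃H₈/√M_C₃H₈ + n_NH₃/√M_NH₃)
= (2.81/√44.10) / (2.81/√44.10 + 2.75/√17.03) = 0.4231/(0.4231 + 0.6664) = 0.388.

0.388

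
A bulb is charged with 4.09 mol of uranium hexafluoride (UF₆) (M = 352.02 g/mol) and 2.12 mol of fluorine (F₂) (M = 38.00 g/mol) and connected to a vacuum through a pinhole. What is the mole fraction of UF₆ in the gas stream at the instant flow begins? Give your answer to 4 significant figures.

0.3880

Each component's effusion rate ∝ (its partial pressure)·(1/√M) ∝ n_i/√M_i.
Mole fraction of UF₆ in the effusate = (n_UF₆/√M_UF₆) / (n_UF₆/√M_UF₆ + n_F₂/√M_F₂)
= (4.09/√352.02) / (4.09/√352.02 + 2.12/√38.00) = 0.2180/(0.2180 + 0.3439) = 0.3880.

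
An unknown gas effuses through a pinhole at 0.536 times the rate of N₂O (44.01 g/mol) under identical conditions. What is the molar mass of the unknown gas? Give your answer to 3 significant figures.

Graham's law gives rate_X/rate_N₂O = √(M_N₂O/M_X).
0.536 = √(44.01/M_X)
M_X = 44.01 / 0.536² = 44.01 / 0.2873 = 153 g/mol

153 g/mol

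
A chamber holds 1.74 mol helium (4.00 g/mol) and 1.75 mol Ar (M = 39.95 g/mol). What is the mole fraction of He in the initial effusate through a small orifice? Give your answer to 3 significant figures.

The effusion rate of species i is ∝ p_i/√M_i ∝ n_i/√M_i.
So x_He in the escaping gas = (n_He/√M_He) / Σ(n_i/√M_i)
= (1.74/√4.00) / (1.74/√4.00 + 1.75/√39.95) = 0.8700/(0.8700 + 0.2769) = 0.759.

0.759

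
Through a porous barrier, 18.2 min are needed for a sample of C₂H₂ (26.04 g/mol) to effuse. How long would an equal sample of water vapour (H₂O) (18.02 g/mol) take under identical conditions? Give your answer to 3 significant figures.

15.1 min

Using Graham's law: t_H₂O/t_C₂H₂ = √(M_H₂O/M_C₂H₂) = √(18.02/26.04) = √0.6920 = 0.8319.
So the time for H₂O is 18.2 × 0.8319 = 15.1 min.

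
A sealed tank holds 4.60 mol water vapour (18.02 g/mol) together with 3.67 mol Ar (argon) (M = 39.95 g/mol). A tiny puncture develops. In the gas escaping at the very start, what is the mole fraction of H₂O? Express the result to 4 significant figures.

0.6511

The effusion rate of species i is ∝ p_i/√M_i ∝ n_i/√M_i.
x_H₂O(eff) = (n_H₂O/√M_H₂O) / (n_H₂O/√M_H₂O + n_Ar/√M_Ar)
= (4.60/√18.02) / (4.60/√18.02 + 3.67/√39.95) = 1.084/(1.084 + 0.5806) = 0.6511.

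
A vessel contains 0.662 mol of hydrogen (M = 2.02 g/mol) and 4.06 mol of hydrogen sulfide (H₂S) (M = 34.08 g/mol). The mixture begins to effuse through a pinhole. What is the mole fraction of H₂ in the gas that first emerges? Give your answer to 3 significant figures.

0.401

Effusion rate of each component ∝ n_i/√M_i (partial pressure × 1/√M).
So x_H₂ in the escaping gas = (n_H₂/√M_H₂) / Σ(n_i/√M_i)
= (0.662/√2.02) / (0.662/√2.02 + 4.06/√34.08) = 0.4658/(0.4658 + 0.6955) = 0.401.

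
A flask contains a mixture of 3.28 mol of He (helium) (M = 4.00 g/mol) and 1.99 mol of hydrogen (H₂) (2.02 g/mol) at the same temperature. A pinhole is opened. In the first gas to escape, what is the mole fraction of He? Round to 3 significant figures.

0.539

Effusion rate of each component ∝ n_i/√M_i (partial pressure × 1/√M).
So x_He in the escaping gas = (n_He/√M_He) / Σ(n_i/√M_i)
= (3.28/√4.00) / (3.28/√4.00 + 1.99/√2.02) = 1.640/(1.640 + 1.400) = 0.539.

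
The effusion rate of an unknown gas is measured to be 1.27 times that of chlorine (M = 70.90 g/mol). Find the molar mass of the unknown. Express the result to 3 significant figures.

44.0 g/mol

By Graham's law, rate_X/rate_Cl₂ = √(M_Cl₂/M_X).
1.27 = √(70.90/M_X)
M_X = 70.90 / 1.27² = 70.90 / 1.613 = 44.0 g/mol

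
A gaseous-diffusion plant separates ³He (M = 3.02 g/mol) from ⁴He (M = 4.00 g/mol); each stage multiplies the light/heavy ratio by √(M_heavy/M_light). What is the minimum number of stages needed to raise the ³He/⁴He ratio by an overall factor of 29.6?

With α = √(4.00/3.02) per stage, ln α = ½ ln(1.32450) = 0.1405.
Need α^N ≥ 29.6 ⇒ N ≥ ln(29.6) / ln α = 3.388 / 0.1405 = 24.11.
Minimum whole number of stages: N = 25.

25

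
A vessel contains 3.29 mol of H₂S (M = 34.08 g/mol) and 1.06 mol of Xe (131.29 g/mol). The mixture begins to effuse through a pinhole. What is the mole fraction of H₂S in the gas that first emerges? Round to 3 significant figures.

Rate_i ∝ x_i/√M_i (Graham's law weighted by mole fraction), so the effusate composition follows n_i/√M_i.
x_H₂S(eff) = (n_H₂S/√M_H₂S) / (n_H₂S/√M_H₂S + n_Xe/√M_Xe)
= (3.29/√34.08) / (3.29/√34.08 + 1.06/√131.29) = 0.5636/(0.5636 + 0.09251) = 0.859.

0.859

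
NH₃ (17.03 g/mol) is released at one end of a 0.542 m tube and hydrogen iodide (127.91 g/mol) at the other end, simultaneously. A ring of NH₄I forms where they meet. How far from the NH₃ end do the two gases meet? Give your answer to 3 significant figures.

0.397 m

The fronts meet when d_NH₃ + d_HI = L with d_NH₃/d_HI = √(M_HI/M_NH₃) (Graham's law). Here √(M_HI/M_NH₃) = √(127.91/17.03) = 2.741.
With d_NH₃ + d_HI = 0.542 m, d_HI = 0.542/(1 + 2.741) = 0.1449 m.
d_NH₃ = 0.542 − 0.1449 = 0.397 m.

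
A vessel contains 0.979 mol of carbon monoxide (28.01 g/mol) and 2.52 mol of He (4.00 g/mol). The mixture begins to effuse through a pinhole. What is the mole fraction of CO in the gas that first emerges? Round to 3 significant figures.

0.128

The effusion rate of species i is ∝ p_i/√M_i ∝ n_i/√M_i.
Mole fraction of CO in the effusate = (n_CO/√M_CO) / (n_CO/√M_CO + n_He/√M_He)
= (0.979/√28.01) / (0.979/√28.01 + 2.52/√4.00) = 0.1850/(0.1850 + 1.260) = 0.128.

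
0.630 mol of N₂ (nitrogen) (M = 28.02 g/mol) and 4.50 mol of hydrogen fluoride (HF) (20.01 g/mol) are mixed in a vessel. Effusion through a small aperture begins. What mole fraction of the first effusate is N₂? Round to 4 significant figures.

0.1058

Effusion rate of each component ∝ n_i/√M_i (partial pressure × 1/√M).
x_N₂(eff) = (n_N₂/√M_N₂) / (n_N₂/√M_N₂ + n_HF/√M_HF)
= (0.630/√28.02) / (0.630/√28.02 + 4.50/√20.01) = 0.1190/(0.1190 + 1.006) = 0.1058.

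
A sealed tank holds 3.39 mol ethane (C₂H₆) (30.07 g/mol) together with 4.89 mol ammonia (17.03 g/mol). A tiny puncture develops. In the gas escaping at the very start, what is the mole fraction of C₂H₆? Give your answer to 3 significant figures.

0.343

The effusion rate of species i is ∝ p_i/√M_i ∝ n_i/√M_i.
Mole fraction of C₂H₆ in the effusate = (n_C₂H₆/√M_C₂H₆) / (n_C₂H₆/√M_C₂H₆ + n_NH₃/√M_NH₃)
= (3.39/√30.07) / (3.39/√30.07 + 4.89/√17.03) = 0.6182/(0.6182 + 1.185) = 0.343.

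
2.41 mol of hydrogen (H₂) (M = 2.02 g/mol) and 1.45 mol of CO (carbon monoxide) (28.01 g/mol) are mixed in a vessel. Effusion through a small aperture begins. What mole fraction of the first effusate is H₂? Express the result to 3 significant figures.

0.861

Effusion rate of each component ∝ n_i/√M_i (partial pressure × 1/√M).
x_H₂(eff) = (n_H₂/√M_H₂) / (n_H₂/√M_H₂ + n_CO/√M_CO)
= (2.41/√2.02) / (2.41/√2.02 + 1.45/√28.01) = 1.696/(1.696 + 0.2740) = 0.861.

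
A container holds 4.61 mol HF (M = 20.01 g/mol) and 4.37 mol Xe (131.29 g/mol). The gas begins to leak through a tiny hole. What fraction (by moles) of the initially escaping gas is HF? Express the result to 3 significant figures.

Effusion rate of each component ∝ n_i/√M_i (partial pressure × 1/√M).
x_HF(eff) = (n_HF/√M_HF) / (n_HF/√M_HF + n_Xe/√M_Xe)
= (4.61/√20.01) / (4.61/√20.01 + 4.37/√131.29) = 1.031/(1.031 + 0.3814) = 0.730.

0.730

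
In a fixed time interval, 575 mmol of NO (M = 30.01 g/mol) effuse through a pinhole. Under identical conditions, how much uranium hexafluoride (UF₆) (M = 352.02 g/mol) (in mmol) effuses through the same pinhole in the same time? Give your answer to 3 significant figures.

168 mmol

Since effusion rate ∝ 1/√M, rate_UF₆/rate_NO = √(M_NO/M_UF₆) = √(30.01/352.02) = √0.08525 = 0.2920.
So the amount for UF₆ is 575 × 0.2920 = 168 mmol.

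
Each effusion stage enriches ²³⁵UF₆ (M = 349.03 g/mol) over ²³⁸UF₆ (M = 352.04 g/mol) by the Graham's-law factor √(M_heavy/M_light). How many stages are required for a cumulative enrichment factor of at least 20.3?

Single-stage factor α = √(352.04/349.03), so ln α = ½ ln(1.00862) = 0.004293.
Need α^N ≥ 20.3 ⇒ N ≥ ln(20.3) / ln α = 3.011 / 0.004293 = 701.21.
Minimum whole number of stages: N = 702.

702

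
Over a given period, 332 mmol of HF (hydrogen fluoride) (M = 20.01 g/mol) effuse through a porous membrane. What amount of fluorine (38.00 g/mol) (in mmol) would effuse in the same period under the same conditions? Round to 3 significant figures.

Since effusion rate ∝ 1/√M, rate_F₂/rate_HF = √(M_HF/M_F₂) = √(20.01/38.00) = √0.5266 = 0.7257.
So the amount for F₂ is 332 × 0.7257 = 241 mmol.

241 mmol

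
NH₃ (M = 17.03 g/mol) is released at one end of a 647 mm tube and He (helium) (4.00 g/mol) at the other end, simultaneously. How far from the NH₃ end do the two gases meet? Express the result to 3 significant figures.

211 mm

Graham's law gives d_NH₃/d_He = rate_NH₃/rate_He = √(M_He/M_NH₃) = √(4.00/17.03) = 0.4846.
With d_NH₃ + d_He = 647 mm, d_He = 647/(1 + 0.4846) = 435.8 mm.
d_NH₃ = 647 − 435.8 = 211 mm.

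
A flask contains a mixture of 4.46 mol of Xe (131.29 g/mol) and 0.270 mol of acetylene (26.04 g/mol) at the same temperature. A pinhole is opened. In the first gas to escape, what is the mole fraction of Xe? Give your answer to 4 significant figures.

The effusion rate of species i is ∝ p_i/√M_i ∝ n_i/√M_i.
So x_Xe in the escaping gas = (n_Xe/√M_Xe) / Σ(n_i/√M_i)
= (4.46/√131.29) / (4.46/√131.29 + 0.270/√26.04) = 0.3892/(0.3892 + 0.05291) = 0.8803.

0.8803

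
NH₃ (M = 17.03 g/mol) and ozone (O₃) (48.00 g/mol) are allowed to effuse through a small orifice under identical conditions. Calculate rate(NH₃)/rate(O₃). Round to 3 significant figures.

1.68

Since effusion rate ∝ 1/√M, rate_NH₃/rate_O₃ = √(M_O₃/M_NH₃) = √(48.00/17.03) = √2.819 = 1.68.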